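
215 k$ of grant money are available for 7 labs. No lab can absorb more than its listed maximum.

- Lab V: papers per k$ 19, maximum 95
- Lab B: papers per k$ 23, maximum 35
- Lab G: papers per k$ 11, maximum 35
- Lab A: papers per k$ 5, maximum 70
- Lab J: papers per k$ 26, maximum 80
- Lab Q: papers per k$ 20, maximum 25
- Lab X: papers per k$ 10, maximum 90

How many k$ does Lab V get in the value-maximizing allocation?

75

Order the labs by papers per k$: Lab J 26 > Lab B 23 > Lab Q 20 > Lab V 19 > Lab G 11 > Lab X 10 > Lab A 5.
Lab J: +80 to 80 (cap) → 135 left.
Give Lab B 35 to hit its cap of 35 → 100 left.
Give Lab Q 25 to hit its cap of 25 → 75 left.
Lab V: +75 (room for 95) → 75. Pool exhausted.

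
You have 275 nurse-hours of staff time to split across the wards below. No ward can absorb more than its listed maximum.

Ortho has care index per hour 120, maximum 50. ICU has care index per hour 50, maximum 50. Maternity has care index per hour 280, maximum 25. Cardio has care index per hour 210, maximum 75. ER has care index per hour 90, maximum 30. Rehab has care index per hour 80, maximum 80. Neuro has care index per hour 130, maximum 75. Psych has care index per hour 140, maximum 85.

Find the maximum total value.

46200

Highest care index per hour first: Maternity 280 > Cardio 210 > Psych 140 > Neuro 130 > Ortho 120 > ER 90 > Rehab 80 > ICU 50.
Maternity takes 25 to reach its cap of 25 ; 250 left.
Give Cardio 75 to hit its cap of 75 ; 175 left.
Psych: +85 to 85 (cap) ; 90 left.
Neuro takes 75 to reach its cap of 75 ; 15 left.
Only 15 left; Ortho takes them to reach 15.
Total = 120×15 + 280×25 + 210×75 + 130×75 + 140×85 = 46200.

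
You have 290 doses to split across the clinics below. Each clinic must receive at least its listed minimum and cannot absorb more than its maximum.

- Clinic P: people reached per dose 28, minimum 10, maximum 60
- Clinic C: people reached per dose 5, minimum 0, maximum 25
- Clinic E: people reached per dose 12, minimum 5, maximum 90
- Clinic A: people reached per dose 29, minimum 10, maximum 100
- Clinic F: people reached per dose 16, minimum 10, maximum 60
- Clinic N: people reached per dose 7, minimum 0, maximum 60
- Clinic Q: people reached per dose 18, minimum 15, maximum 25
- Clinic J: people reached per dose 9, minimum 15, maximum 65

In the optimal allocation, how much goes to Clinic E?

Meeting every minimum uses 10+0+5+10+10+0+15+15 = 65 doses, leaving 225.
Rank by people reached per dose: Clinic A 29 > Clinic P 28 > Clinic Q 18 > Clinic F 16 > Clinic E 12 > Clinic J 9 > Clinic N 7 > Clinic C 5.
Clinic A takes 90 more to reach its cap of 100 → 135 left.
Give Clinic P 50 more to hit its cap of 60 → 85 left.
Clinic Q takes 10 more to reach its cap of 25 → 75 left.
Clinic F: +50 to 60 (cap) → 25 left.
Clinic E has room for 85 more but only 25 remain, so it gets 30.

30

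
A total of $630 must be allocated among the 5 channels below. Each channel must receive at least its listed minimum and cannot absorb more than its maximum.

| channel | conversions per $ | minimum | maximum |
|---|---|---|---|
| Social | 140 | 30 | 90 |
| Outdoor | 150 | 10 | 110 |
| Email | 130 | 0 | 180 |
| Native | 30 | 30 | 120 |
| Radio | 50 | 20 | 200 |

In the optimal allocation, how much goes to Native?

Meeting every minimum uses 30+10+0+30+20 = 90 $, leaving 540.
Highest conversions per $ first: Outdoor 150 > Social 140 > Email 130 > Radio 50 > Native 30.
Outdoor: +100 to 110 (cap) — 440 left.
Social takes 60 more to reach its cap of 90 — 380 left.
Give Email 180 more to hit its cap of 180 — 200 left.
Radio takes 180 more to reach its cap of 200 — 20 left.
Native has room for 90 more but only 20 remain, so it gets 50.

50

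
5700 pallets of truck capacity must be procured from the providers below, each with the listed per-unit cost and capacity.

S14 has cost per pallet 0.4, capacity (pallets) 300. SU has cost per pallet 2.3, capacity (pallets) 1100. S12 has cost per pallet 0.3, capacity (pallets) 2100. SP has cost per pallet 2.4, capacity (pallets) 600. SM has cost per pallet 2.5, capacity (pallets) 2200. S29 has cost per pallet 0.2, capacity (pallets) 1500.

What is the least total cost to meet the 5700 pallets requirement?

5270

Use providers in increasing cost order.
S29 at 0.2: take all 1500 pallets ; 4200 still needed.
S12 at 0.3: take all 2100 pallets ; 2100 still needed.
Take 300 from S14 at 0.4 ; need 1800 more.
Take 1100 from SU at 2.3 ; need 700 more.
SP at 2.4: take all 600 pallets ; 100 still needed.
Take 100 from SM at 2.5 to finish.
Cost = 1500×0.2 + 2100×0.3 + 300×0.4 + 1100×2.3 + 600×2.4 + 100×2.5 = 5270.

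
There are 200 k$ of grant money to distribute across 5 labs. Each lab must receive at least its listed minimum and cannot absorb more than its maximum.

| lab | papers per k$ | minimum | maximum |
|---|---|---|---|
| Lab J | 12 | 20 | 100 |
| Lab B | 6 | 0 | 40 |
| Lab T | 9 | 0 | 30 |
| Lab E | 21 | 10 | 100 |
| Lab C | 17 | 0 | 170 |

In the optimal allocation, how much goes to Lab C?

Meeting every minimum uses 20+0+0+10+0 = 30 k$, leaving 170.
Order the labs by papers per k$: Lab E 21 > Lab C 17 > Lab J 12 > Lab T 9 > Lab B 6.
Give Lab E 90 more to hit its cap of 100 → 80 left.
Lab C: +80 (room for 170) → 80. Pool exhausted.

80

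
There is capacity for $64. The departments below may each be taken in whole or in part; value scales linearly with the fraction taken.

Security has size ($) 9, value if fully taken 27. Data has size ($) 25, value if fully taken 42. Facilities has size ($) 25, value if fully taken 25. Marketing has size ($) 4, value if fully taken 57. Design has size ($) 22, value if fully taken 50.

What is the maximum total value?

Rank by value-to-size ratio: Marketing 57/4≈14.2, Security 27/9≈3, Design 50/22≈2.27, Data 42/25≈1.68, Facilities 25/25≈1.
Take all of Marketing (4 $, value 57) → 60 $ left.
Take all of Security (9 $, value 27) → 51 $ left.
Design: take in full, 22 $ for value 50 → 29 left.
Take all of Data (25 $, value 42) → 4 $ left.
Fill the last 4 $ with part of Facilities: 4/25 of it earns 4.
Total value = 180.

180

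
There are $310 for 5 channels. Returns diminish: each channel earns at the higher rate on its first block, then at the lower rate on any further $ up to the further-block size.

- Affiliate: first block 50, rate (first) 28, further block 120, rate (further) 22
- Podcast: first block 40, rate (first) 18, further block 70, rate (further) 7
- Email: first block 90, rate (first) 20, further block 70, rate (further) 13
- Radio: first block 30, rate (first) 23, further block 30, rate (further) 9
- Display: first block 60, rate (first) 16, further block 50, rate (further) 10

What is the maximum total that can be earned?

Order all 10 blocks by rate: Affiliate/T1 28 > Radio/T1 23 > Affiliate/T2 22 > Email/T1 20 > Podcast/T1 18 > Display/T1 16 > Email/T2 13 > Display/T2 10 > Radio/T2 9 > Podcast/T2 7.
Fill Affiliate T1 block (50 at 28) → 260 left.
Radio/T1 (23): +30 → 230 left.
Affiliate/T2 (22): +120 → 110 left.
Fill Email T1 block (90 at 20) → 20 left.
Podcast T1 at 18: only 20 left, fill 20.
Total = 28×50 + 23×30 + 22×120 + 20×90 + 18×20 = 6890.

6890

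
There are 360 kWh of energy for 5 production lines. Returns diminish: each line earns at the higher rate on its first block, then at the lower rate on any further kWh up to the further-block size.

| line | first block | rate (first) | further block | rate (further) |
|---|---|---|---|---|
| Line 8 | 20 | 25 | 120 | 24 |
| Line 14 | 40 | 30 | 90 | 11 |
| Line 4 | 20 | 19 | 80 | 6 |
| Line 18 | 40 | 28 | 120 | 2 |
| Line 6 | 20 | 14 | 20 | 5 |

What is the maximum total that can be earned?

Treat each block as its own option and order by rate: Line 14/first 30 > Line 18/first 28 > Line 8/first 25 > Line 8/second 24 > Line 4/first 19 > Line 6/first 14 > Line 14/second 11 > Line 4/second 6 > Line 6/second 5 > Line 18/second 2.
Line 14/first (30): +40 → 320 left.
Fill Line 18 first block (40 at 28) → 280 left.
Line 8 first at 25: fill all 20 → 260 left.
Fill Line 8 second block (120 at 24) → 140 left.
Line 4/first (19): +20 → 120 left.
Line 6/first (14): +20 → 100 left.
Line 14/second (11): +90 → 10 left.
10 remain; put them into Line 4 second at 6.
Total = 30×40 + 28×40 + 25×20 + 24×120 + 19×20 + 14×20 + 11×90 + 6×10 = 7410.

7410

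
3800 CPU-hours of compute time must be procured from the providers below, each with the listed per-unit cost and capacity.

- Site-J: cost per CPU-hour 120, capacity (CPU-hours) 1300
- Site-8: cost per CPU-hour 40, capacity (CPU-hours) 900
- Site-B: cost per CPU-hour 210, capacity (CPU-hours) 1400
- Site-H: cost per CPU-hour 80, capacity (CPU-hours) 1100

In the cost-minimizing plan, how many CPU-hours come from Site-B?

Cheapest first:
Site-8 at 40: take all 900 CPU-hours — 2900 still needed.
Site-H (80): use full 1100 — 1800 CPU-hours to go.
Site-J (120): use full 1300 — 500 CPU-hours to go.
Site-B at 210: take 500 of its 1400 — requirement met.

500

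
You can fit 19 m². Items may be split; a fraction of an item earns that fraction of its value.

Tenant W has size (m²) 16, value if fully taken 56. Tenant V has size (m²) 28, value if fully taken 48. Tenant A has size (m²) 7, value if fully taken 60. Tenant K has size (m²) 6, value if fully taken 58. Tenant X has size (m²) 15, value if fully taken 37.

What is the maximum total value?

Best value per unit of size first: Tenant K 58/6≈9.67, Tenant A 60/7≈8.57, Tenant W 56/16≈3.5, Tenant X 37/15≈2.47, Tenant V 48/28≈1.71.
All 6 m² of Tenant K fit (value 58) → 13 remain.
Tenant A: take in full, 7 m² for value 60 → 6 left.
Only 6 m² remain; take 6/16 of Tenant W for value 56×6/16 = 21.
Total value = 139.

139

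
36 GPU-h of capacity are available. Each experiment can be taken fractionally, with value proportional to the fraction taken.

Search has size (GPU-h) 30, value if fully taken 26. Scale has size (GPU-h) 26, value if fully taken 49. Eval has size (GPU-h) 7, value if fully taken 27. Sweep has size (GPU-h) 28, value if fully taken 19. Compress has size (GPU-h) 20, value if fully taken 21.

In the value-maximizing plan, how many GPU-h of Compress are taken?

Sort by value density: Eval 27/7≈3.86, Scale 49/26≈1.88, Compress 21/20≈1.05, Search 26/30≈0.867, Sweep 19/28≈0.679.
Take all of Eval (7 GPU-h, value 27) → 29 GPU-h left.
Scale: take in full, 26 GPU-h for value 49 → 3 left.
3 GPU-h left: a 3/20 share of Compress gives 21×3/20 = 3.15.

3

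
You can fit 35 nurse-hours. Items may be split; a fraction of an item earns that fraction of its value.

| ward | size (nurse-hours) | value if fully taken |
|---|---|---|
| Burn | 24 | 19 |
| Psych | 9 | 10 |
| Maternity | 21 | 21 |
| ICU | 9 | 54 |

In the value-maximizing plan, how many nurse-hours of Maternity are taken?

17

Rank by value-to-size ratio: ICU 54/9≈6, Psych 10/9≈1.11, Maternity 21/21≈1, Burn 19/24≈0.792.
ICU: take in full, 9 nurse-hours for value 54 — 26 left.
All 9 nurse-hours of Psych fit (value 10) — 17 remain.
Fill the last 17 nurse-hours with part of Maternity: 17/21 of it earns 17.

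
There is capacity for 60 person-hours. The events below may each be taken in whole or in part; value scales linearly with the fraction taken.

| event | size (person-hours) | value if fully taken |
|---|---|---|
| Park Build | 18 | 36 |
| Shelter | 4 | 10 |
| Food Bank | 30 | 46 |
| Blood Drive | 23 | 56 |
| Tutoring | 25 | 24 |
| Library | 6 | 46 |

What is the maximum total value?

Best value per unit of size first: Library 46/6≈7.67, Shelter 10/4≈2.5, Blood Drive 56/23≈2.43, Park Build 36/18≈2, Food Bank 46/30≈1.53, Tutoring 24/25≈0.96.
Take all of Library (6 person-hours, value 46) — 54 person-hours left.
All 4 person-hours of Shelter fit (value 10) — 50 remain.
Blood Drive: take in full, 23 person-hours for value 56 — 27 left.
Park Build: take in full, 18 person-hours for value 36 — 9 left.
Fill the last 9 person-hours with part of Food Bank: 9/30 of it earns 13.8.
Total value = 161.8.

161.8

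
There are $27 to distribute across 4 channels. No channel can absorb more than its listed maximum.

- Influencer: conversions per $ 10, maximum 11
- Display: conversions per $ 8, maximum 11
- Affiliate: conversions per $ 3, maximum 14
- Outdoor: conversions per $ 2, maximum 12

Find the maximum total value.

213

Highest conversions per $ first: Influencer 10 > Display 8 > Affiliate 3 > Outdoor 2.
Influencer takes 11 to reach its cap of 11 → 16 left.
Display takes 11 to reach its cap of 11 → 5 left.
Affiliate: +5 (room for 14) → 5. Pool exhausted.
Total = 10×11 + 8×11 + 3×5 = 213.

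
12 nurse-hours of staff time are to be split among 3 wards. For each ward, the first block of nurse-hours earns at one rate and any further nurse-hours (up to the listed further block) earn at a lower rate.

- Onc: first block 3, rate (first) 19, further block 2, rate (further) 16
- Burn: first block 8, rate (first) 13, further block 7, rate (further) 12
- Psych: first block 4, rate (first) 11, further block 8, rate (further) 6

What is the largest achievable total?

Rank every tier by rate: Onc/T1 19 > Onc/T2 16 > Burn/T1 13 > Burn/T2 12 > Psych/T1 11 > Psych/T2 6.
Onc/T1 (19): +3 ; 9 left.
Fill Onc T2 block (2 at 16) ; 7 left.
Burn/T1: +7 of 8 at 13; pool empty.
Total = 19×3 + 16×2 + 13×7 = 180.

180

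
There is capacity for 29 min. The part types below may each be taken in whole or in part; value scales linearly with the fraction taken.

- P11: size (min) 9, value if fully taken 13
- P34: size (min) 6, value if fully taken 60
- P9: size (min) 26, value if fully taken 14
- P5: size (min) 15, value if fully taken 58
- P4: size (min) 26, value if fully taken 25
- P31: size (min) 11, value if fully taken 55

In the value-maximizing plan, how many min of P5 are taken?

Best value per unit of size first: P34 60/6≈10, P31 55/11≈5, P5 58/15≈3.87, P11 13/9≈1.44, P4 25/26≈0.962, P9 14/26≈0.538.
All 6 min of P34 fit (value 60) → 23 remain.
Take all of P31 (11 min, value 55) → 12 min left.
Fill the last 12 min with part of P5: 12/15 of it earns 46.4.

12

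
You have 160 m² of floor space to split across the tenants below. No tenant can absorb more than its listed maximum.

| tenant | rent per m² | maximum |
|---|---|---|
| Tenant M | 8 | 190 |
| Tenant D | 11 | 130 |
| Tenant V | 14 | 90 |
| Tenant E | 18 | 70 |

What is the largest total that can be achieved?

Highest rent per m² first: Tenant E 18 > Tenant V 14 > Tenant D 11 > Tenant M 8.
Tenant E: +70 to 70 (cap) → 90 left.
Tenant V: +90 to 90 (cap) → 0 left.
Total = 14×90 + 18×70 = 2520.

2520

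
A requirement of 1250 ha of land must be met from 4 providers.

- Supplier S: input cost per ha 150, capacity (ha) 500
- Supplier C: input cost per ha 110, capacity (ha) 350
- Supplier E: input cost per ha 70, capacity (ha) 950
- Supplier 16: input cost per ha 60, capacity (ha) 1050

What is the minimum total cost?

77000

Fill from the cheapest provider first.
Supplier 16 at 60: take all 1050 ha → 200 still needed.
Supplier E at 70: take 200 of its 950 → requirement met.
Supplier C, Supplier S: unused.
Cost = 1050×60 + 200×70 = 77000.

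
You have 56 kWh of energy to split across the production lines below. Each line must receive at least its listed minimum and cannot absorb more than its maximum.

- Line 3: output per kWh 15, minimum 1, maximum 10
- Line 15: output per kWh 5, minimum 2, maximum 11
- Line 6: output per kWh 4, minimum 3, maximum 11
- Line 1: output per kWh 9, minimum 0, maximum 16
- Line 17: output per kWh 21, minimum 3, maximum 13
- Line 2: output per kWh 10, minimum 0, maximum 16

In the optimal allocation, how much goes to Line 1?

Meeting every minimum uses 1+2+3+0+3+0 = 9 kWh, leaving 47.
Order the production lines by output per kWh: Line 17 21 > Line 3 15 > Line 2 10 > Line 1 9 > Line 15 5 > Line 6 4.
Line 17: +10 to 13 (cap) ; 37 left.
Line 3 takes 9 more to reach its cap of 10 ; 28 left.
Line 2: +16 to 16 (cap) ; 12 left.
Only 12 left; Line 1 takes them to reach 12.

12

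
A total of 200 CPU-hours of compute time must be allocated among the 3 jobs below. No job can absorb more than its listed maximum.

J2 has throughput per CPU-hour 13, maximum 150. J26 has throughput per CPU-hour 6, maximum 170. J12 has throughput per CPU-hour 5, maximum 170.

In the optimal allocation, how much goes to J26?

50

Highest throughput per CPU-hour first: J2 13 > J26 6 > J12 5.
J2 takes 150 to reach its cap of 150 ; 50 left.
J26 has room for 170 but only 50 remain, so it gets 50.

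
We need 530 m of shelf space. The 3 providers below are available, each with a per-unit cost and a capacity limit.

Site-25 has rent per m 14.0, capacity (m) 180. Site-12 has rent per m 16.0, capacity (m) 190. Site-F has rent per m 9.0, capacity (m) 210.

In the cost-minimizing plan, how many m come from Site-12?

Cheapest first:
Take 210 from Site-F at 9.0 → need 320 more.
Site-25 (14.0): use full 180 → 140 m to go.
Take 140 from Site-12 at 16.0 to finish.

140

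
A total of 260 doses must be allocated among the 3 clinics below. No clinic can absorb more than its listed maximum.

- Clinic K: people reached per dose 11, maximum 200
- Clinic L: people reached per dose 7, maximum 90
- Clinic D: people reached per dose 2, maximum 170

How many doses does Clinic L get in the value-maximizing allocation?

Rank by people reached per dose: Clinic K 11 > Clinic L 7 > Clinic D 2.
Clinic K takes 200 to reach its cap of 200 → 60 left.
Clinic L: +60 (room for 90) → 60. Pool exhausted.

60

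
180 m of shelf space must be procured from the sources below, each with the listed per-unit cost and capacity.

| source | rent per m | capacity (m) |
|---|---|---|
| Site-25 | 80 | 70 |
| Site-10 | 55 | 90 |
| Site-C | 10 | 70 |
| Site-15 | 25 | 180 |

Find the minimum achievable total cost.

3450

Fill from the cheapest source first.
Take 70 from Site-C at 10 — need 110 more.
Take 110 from Site-15 at 25 to finish.
Site-10, Site-25: unused.
Cost = 70×10 + 110×25 = 3450.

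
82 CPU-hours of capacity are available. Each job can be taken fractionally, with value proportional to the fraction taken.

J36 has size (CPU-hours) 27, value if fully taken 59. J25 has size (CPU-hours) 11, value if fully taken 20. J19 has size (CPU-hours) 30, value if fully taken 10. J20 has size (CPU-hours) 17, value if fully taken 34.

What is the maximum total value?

Rank by value-to-size ratio: J36 59/27≈2.19, J20 34/17≈2, J25 20/11≈1.82, J19 10/30≈0.333.
Take all of J36 (27 CPU-hours, value 59) → 55 CPU-hours left.
All 17 CPU-hours of J20 fit (value 34) → 38 remain.
All 11 CPU-hours of J25 fit (value 20) → 27 remain.
Fill the last 27 CPU-hours with part of J19: 27/30 of it earns 9.
Total value = 122.

122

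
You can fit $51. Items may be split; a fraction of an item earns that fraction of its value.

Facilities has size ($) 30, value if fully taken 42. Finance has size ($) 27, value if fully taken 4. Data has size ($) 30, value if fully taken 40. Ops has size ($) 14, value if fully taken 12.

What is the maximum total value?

Best value per unit of size first: Facilities 42/30≈1.4, Data 40/30≈1.33, Ops 12/14≈0.857, Finance 4/27≈0.148.
Facilities: take in full, 30 $ for value 42 ; 21 left.
21 $ left: a 21/30 share of Data gives 40×21/30 = 28.
Total value = 70.

70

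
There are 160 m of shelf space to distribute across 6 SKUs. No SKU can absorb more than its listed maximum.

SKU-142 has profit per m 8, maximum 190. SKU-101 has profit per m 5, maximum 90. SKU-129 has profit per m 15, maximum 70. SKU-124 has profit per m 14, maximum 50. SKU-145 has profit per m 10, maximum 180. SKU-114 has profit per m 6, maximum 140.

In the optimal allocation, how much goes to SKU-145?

Rank by profit per m: SKU-129 15 > SKU-124 14 > SKU-145 10 > SKU-142 8 > SKU-114 6 > SKU-101 5.
SKU-129: +70 to 70 (cap) ; 90 left.
SKU-124 takes 50 to reach its cap of 50 ; 40 left.
SKU-145 has room for 180 but only 40 remain, so it gets 40.

40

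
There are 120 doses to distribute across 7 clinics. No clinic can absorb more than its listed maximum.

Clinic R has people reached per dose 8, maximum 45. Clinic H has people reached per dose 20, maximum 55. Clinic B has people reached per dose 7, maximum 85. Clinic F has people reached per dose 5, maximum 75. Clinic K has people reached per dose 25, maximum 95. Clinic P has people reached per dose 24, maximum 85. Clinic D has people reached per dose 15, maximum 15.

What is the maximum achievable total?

2975

Order the clinics by people reached per dose: Clinic K 25 > Clinic P 24 > Clinic H 20 > Clinic D 15 > Clinic R 8 > Clinic B 7 > Clinic F 5.
Give Clinic K 95 to hit its cap of 95 ; 25 left.
Clinic P has room for 85 but only 25 remain, so it gets 25.
Total = 25×95 + 24×25 = 2975.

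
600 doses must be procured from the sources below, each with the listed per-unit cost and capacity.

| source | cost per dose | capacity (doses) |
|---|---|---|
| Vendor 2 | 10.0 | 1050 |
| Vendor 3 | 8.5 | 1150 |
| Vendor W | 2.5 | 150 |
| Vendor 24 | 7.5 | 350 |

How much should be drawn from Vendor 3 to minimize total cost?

100

Use sources in increasing cost order.
Vendor W at 2.5: take all 150 doses → 450 still needed.
Vendor 24 (7.5): use full 350 → 100 doses to go.
Vendor 3 (8.5): take the remaining 100 → done.
Vendor 2: unused.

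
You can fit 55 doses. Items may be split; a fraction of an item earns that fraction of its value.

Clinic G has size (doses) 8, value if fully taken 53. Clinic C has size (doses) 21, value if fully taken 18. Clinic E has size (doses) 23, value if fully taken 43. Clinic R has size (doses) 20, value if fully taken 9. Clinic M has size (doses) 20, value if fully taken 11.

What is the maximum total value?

Best value per unit of size first: Clinic G 53/8≈6.62, Clinic E 43/23≈1.87, Clinic C 18/21≈0.857, Clinic M 11/20≈0.55, Clinic R 9/20≈0.45.
Take all of Clinic G (8 doses, value 53) — 47 doses left.
Clinic E: take in full, 23 doses for value 43 — 24 left.
Clinic C: take in full, 21 doses for value 18 — 3 left.
3 doses left: a 3/20 share of Clinic M gives 11×3/20 = 1.65.
Total value = 115.65.

115.65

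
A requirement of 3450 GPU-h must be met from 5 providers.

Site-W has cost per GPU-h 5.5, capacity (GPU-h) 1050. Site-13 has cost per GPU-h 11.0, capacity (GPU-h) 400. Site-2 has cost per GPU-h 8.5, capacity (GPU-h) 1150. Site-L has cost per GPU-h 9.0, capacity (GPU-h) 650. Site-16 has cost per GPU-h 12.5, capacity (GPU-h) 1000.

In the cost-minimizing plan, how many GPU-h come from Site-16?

200

Cheapest first:
Take 1050 from Site-W at 5.5 → need 2400 more.
Take 1150 from Site-2 at 8.5 → need 1250 more.
Site-L (9.0): use full 650 → 600 GPU-h to go.
Site-13 (11.0): use full 400 → 200 GPU-h to go.
Site-16 (12.5): take the remaining 200 → done.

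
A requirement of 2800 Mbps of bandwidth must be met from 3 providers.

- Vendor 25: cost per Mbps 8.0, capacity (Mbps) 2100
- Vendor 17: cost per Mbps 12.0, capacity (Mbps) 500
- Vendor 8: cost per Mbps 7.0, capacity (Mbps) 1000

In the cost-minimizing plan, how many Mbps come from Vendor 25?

Use providers in increasing cost order.
Vendor 8 at 7.0: take all 1000 Mbps ; 1800 still needed.
Take 1800 from Vendor 25 at 8.0 to finish.
Vendor 17: unused.

1800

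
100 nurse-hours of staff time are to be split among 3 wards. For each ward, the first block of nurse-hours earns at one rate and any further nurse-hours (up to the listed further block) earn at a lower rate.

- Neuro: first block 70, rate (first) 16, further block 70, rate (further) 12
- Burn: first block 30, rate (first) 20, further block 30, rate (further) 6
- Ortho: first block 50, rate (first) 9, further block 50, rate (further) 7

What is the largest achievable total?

1720

Order all 6 blocks by rate: Burn/tier1 20 > Neuro/tier1 16 > Neuro/tier2 12 > Ortho/tier1 9 > Ortho/tier2 7 > Burn/tier2 6.
Fill Burn tier1 block (30 at 20) → 70 left.
Neuro/tier1 (16): +70 → 0 left.
Total = 20×30 + 16×70 = 1720.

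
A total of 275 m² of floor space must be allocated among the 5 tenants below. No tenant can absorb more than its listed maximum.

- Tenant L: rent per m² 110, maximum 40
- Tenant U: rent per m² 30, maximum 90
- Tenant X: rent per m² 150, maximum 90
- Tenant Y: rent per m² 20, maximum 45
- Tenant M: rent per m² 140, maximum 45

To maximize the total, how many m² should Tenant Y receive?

Order the tenants by rent per m²: Tenant X 150 > Tenant M 140 > Tenant L 110 > Tenant U 30 > Tenant Y 20.
Give Tenant X 90 to hit its cap of 90 → 185 left.
Give Tenant M 45 to hit its cap of 45 → 140 left.
Give Tenant L 40 to hit its cap of 40 → 100 left.
Tenant U takes 90 to reach its cap of 90 → 10 left.
Tenant Y has room for 45 but only 10 remain, so it gets 10.

10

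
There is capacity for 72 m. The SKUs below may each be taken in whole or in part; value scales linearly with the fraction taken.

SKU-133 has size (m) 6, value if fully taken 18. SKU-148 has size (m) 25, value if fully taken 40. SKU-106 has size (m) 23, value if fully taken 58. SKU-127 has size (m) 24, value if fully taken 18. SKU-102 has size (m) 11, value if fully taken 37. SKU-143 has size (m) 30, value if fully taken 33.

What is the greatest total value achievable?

Rank by value-to-size ratio: SKU-102 37/11≈3.36, SKU-133 18/6≈3, SKU-106 58/23≈2.52, SKU-148 40/25≈1.6, SKU-143 33/30≈1.1, SKU-127 18/24≈0.75.
All 11 m of SKU-102 fit (value 37) → 61 remain.
Take all of SKU-133 (6 m, value 18) → 55 m left.
SKU-106: take in full, 23 m for value 58 → 32 left.
Take all of SKU-148 (25 m, value 40) → 7 m left.
Fill the last 7 m with part of SKU-143: 7/30 of it earns 7.7.
Total value = 160.7.

160.7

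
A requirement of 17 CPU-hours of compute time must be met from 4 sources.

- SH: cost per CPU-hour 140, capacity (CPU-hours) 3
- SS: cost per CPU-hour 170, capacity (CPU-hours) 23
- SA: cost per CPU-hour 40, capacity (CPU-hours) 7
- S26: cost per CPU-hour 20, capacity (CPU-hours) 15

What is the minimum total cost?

380

Use sources in increasing cost order.
S26 at 20: take all 15 CPU-hours — 2 still needed.
SA at 40: take 2 of its 7 — requirement met.
SH, SS: unused.
Cost = 15×20 + 2×40 = 380.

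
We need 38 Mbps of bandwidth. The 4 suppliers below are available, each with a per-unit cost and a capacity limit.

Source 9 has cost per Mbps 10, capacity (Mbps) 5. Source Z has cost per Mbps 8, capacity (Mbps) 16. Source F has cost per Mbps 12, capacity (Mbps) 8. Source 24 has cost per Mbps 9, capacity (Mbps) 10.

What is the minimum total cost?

352

Fill from the cheapest supplier first.
Source Z (8): use full 16 ; 22 Mbps to go.
Source 24 (9): use full 10 ; 12 Mbps to go.
Source 9 at 10: take all 5 Mbps ; 7 still needed.
Take 7 from Source F at 12 to finish.
Cost = 16×8 + 10×9 + 5×10 + 7×12 = 352.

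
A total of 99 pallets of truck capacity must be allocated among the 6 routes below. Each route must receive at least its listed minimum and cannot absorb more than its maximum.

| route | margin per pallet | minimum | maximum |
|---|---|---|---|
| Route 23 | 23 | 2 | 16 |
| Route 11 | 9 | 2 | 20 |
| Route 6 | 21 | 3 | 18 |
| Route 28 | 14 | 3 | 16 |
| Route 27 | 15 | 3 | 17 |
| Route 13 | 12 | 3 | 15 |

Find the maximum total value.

1558

Meeting every minimum uses 2+2+3+3+3+3 = 16 pallets, leaving 83.
Highest margin per pallet first: Route 23 23 > Route 6 21 > Route 27 15 > Route 28 14 > Route 13 12 > Route 11 9.
Route 23: +14 to 16 (cap) ; 69 left.
Route 6 takes 15 more to reach its cap of 18 ; 54 left.
Route 27: +14 to 17 (cap) ; 40 left.
Give Route 28 13 more to hit its cap of 16 ; 27 left.
Give Route 13 12 more to hit its cap of 15 ; 15 left.
Route 11: +15 (room for 18) → 17. Pool exhausted.
Total = 23×16 + 9×17 + 21×18 + 14×16 + 15×17 + 12×15 = 1558.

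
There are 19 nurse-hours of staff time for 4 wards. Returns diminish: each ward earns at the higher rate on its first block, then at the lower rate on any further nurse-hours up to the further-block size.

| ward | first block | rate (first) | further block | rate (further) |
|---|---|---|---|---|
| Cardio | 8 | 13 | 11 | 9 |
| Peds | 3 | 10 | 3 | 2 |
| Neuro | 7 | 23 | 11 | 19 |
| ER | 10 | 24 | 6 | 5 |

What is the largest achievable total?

Rank every tier by rate: ER/first 24 > Neuro/first 23 > Neuro/second 19 > Cardio/first 13 > Peds/first 10 > Cardio/second 9 > ER/second 5 > Peds/second 2.
Fill ER first block (10 at 24) → 9 left.
Fill Neuro first block (7 at 23) → 2 left.
Neuro second at 19: only 2 left, fill 2.
Total = 24×10 + 23×7 + 19×2 = 439.

439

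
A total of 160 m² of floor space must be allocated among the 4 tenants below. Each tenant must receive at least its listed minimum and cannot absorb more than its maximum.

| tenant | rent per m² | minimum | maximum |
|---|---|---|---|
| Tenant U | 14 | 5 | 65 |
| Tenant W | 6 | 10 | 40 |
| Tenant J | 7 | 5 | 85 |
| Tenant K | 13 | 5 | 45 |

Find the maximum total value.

1835

Meeting every minimum uses 5+10+5+5 = 25 m², leaving 135.
Highest rent per m² first: Tenant U 14 > Tenant K 13 > Tenant J 7 > Tenant W 6.
Tenant U takes 60 more to reach its cap of 65 → 75 left.
Give Tenant K 40 more to hit its cap of 45 → 35 left.
Tenant J has room for 80 more but only 35 remain, so it gets 40.
Total = 14×65 + 6×10 + 7×40 + 13×45 = 1835.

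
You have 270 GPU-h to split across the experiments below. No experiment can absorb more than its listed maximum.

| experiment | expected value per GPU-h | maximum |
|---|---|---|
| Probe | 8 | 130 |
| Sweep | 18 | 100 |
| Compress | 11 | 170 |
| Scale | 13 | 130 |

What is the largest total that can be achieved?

Highest expected value per GPU-h first: Sweep 18 > Scale 13 > Compress 11 > Probe 8.
Sweep takes 100 to reach its cap of 100 ; 170 left.
Scale: +130 to 130 (cap) ; 40 left.
Compress: +40 (room for 170) → 40. Pool exhausted.
Total = 18×100 + 11×40 + 13×130 = 3930.

3930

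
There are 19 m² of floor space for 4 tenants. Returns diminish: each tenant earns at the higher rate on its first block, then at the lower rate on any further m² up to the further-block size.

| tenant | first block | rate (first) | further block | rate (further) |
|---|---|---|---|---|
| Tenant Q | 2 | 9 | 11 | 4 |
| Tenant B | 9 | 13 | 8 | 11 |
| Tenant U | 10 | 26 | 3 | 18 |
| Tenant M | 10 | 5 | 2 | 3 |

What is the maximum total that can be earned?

392

Order all 8 blocks by rate: Tenant U/first 26 > Tenant U/second 18 > Tenant B/first 13 > Tenant B/second 11 > Tenant Q/first 9 > Tenant M/first 5 > Tenant Q/second 4 > Tenant M/second 3.
Tenant U/first (26): +10 — 9 left.
Tenant U second at 18: fill all 3 — 6 left.
6 remain; put them into Tenant B first at 13.
Total = 26×10 + 18×3 + 13×6 = 392.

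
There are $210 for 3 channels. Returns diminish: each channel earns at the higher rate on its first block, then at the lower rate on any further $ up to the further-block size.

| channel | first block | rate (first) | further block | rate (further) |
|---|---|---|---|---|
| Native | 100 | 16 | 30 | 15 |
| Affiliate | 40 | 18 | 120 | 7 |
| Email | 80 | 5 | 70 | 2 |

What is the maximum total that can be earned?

3050

Order all 6 blocks by rate: Affiliate/T1 18 > Native/T1 16 > Native/T2 15 > Affiliate/T2 7 > Email/T1 5 > Email/T2 2.
Affiliate T1 at 18: fill all 40 → 170 left.
Native T1 at 16: fill all 100 → 70 left.
Fill Native T2 block (30 at 15) → 40 left.
Affiliate/T2: +40 of 120 at 7; pool empty.
Total = 18×40 + 16×100 + 15×30 + 7×40 = 3050.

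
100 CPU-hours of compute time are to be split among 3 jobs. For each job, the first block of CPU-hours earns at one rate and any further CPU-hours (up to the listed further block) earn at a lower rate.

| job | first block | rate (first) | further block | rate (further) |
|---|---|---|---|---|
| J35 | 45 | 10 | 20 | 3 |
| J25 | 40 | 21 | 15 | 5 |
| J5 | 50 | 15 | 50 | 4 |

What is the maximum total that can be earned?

Order all 6 blocks by rate: J25/tier1 21 > J5/tier1 15 > J35/tier1 10 > J25/tier2 5 > J5/tier2 4 > J35/tier2 3.
J25 tier1 at 21: fill all 40 ; 60 left.
Fill J5 tier1 block (50 at 15) ; 10 left.
10 remain; put them into J35 tier1 at 10.
Total = 21×40 + 15×50 + 10×10 = 1690.

1690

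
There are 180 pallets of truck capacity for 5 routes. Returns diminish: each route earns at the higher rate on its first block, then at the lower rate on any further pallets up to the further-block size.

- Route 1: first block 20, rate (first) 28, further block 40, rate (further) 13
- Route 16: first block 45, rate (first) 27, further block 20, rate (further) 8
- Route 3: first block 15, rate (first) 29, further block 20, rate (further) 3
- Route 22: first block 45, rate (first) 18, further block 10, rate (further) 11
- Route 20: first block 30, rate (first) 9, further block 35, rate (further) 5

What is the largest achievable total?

Rank every tier by rate: Route 3/first 29 > Route 1/first 28 > Route 16/first 27 > Route 22/first 18 > Route 1/second 13 > Route 22/second 11 > Route 20/first 9 > Route 16/second 8 > Route 20/second 5 > Route 3/second 3.
Route 3 first at 29: fill all 15 → 165 left.
Fill Route 1 first block (20 at 28) → 145 left.
Route 16 first at 27: fill all 45 → 100 left.
Fill Route 22 first block (45 at 18) → 55 left.
Route 1 second at 13: fill all 40 → 15 left.
Fill Route 22 second block (10 at 11) → 5 left.
5 remain; put them into Route 20 first at 9.
Total = 29×15 + 28×20 + 27×45 + 18×45 + 13×40 + 11×10 + 9×5 = 3695.

3695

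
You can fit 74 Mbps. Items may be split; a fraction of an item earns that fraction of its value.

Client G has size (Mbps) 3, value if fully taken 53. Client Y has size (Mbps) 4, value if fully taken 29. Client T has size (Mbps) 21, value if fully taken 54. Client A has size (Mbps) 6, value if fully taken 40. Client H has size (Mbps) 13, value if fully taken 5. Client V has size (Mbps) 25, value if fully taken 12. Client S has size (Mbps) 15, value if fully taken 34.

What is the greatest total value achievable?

Best value per unit of size first: Client G 53/3≈17.7, Client Y 29/4≈7.25, Client A 40/6≈6.67, Client T 54/21≈2.57, Client S 34/15≈2.27, Client V 12/25≈0.48, Client H 5/13≈0.385.
Take all of Client G (3 Mbps, value 53) — 71 Mbps left.
All 4 Mbps of Client Y fit (value 29) — 67 remain.
Take all of Client A (6 Mbps, value 40) — 61 Mbps left.
Client T: take in full, 21 Mbps for value 54 — 40 left.
Take all of Client S (15 Mbps, value 34) — 25 Mbps left.
Take all of Client V (25 Mbps, value 12) — 0 Mbps left.
Total value = 222.

222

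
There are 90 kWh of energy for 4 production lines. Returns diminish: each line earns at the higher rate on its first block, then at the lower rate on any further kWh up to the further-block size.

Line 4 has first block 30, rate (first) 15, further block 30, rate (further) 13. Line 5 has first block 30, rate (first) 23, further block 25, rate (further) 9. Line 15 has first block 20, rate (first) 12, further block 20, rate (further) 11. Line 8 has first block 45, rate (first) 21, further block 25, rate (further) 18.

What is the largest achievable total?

1905

Order all 8 blocks by rate: Line 5/T1 23 > Line 8/T1 21 > Line 8/T2 18 > Line 4/T1 15 > Line 4/T2 13 > Line 15/T1 12 > Line 15/T2 11 > Line 5/T2 9.
Line 5 T1 at 23: fill all 30 — 60 left.
Fill Line 8 T1 block (45 at 21) — 15 left.
Line 8/T2: +15 of 25 at 18; pool empty.
Total = 23×30 + 21×45 + 18×15 = 1905.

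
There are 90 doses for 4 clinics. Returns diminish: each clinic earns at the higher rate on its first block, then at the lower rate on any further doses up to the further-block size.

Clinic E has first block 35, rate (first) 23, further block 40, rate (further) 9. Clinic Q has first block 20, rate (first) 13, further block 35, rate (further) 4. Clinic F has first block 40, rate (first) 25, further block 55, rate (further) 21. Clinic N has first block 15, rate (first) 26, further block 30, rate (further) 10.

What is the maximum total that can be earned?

2195

Treat each block as its own option and order by rate: Clinic N/first 26 > Clinic F/first 25 > Clinic E/first 23 > Clinic F/second 21 > Clinic Q/first 13 > Clinic N/second 10 > Clinic E/second 9 > Clinic Q/second 4.
Clinic N first at 26: fill all 15 — 75 left.
Clinic F/first (25): +40 — 35 left.
Clinic E/first (23): +35 — 0 left.
Total = 26×15 + 25×40 + 23×35 = 2195.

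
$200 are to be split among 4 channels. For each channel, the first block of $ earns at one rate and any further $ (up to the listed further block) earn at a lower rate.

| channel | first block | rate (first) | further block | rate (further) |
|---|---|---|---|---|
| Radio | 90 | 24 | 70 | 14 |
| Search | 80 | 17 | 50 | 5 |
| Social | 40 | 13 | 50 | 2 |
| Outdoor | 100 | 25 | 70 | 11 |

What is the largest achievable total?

4830

Treat each block as its own option and order by rate: Outdoor/T1 25 > Radio/T1 24 > Search/T1 17 > Radio/T2 14 > Social/T1 13 > Outdoor/T2 11 > Search/T2 5 > Social/T2 2.
Fill Outdoor T1 block (100 at 25) ; 100 left.
Radio T1 at 24: fill all 90 ; 10 left.
Search T1 at 17: only 10 left, fill 10.
Total = 25×100 + 24×90 + 17×10 = 4830.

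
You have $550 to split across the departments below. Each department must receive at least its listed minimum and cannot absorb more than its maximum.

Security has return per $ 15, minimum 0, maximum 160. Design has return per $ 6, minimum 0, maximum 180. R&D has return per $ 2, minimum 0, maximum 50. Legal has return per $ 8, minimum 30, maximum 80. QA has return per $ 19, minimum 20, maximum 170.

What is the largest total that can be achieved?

Meeting every minimum uses 0+0+0+30+20 = 50 $, leaving 500.
Highest return per $ first: QA 19 > Security 15 > Legal 8 > Design 6 > R&D 2.
QA takes 150 more to reach its cap of 170 → 350 left.
Security: +160 to 160 (cap) → 190 left.
Give Legal 50 more to hit its cap of 80 → 140 left.
Design has room for 180 more but only 140 remain, so it gets 140.
Total = 15×160 + 6×140 + 8×80 + 19×170 = 7110.

7110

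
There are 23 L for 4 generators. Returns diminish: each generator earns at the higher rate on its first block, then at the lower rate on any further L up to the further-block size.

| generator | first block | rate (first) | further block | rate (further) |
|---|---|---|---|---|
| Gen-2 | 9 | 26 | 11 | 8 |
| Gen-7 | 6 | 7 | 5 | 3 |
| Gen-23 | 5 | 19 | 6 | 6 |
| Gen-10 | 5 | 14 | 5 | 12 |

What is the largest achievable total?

Rank every tier by rate: Gen-2/first 26 > Gen-23/first 19 > Gen-10/first 14 > Gen-10/second 12 > Gen-2/second 8 > Gen-7/first 7 > Gen-23/second 6 > Gen-7/second 3.
Gen-2 first at 26: fill all 9 — 14 left.
Gen-23/first (19): +5 — 9 left.
Gen-10 first at 14: fill all 5 — 4 left.
Gen-10 second at 12: only 4 left, fill 4.
Total = 26×9 + 19×5 + 14×5 + 12×4 = 447.

447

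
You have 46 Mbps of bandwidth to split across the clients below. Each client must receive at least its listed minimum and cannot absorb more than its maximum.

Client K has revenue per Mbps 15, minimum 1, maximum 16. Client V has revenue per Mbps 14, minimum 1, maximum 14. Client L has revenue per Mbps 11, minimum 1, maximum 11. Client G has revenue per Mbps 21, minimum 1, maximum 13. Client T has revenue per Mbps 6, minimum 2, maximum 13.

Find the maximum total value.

732

Meeting every minimum uses 1+1+1+1+2 = 6 Mbps, leaving 40.
Highest revenue per Mbps first: Client G 21 > Client K 15 > Client V 14 > Client L 11 > Client T 6.
Client G: +12 to 13 (cap) → 28 left.
Give Client K 15 more to hit its cap of 16 → 13 left.
Client V takes 13 more to reach its cap of 14 → 0 left.
Total = 15×16 + 14×14 + 11×1 + 21×13 + 6×2 = 732.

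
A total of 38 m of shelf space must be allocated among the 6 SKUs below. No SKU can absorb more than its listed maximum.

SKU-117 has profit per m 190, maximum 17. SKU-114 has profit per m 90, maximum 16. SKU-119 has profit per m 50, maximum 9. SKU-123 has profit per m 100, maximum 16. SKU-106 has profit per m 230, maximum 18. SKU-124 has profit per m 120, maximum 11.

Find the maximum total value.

7730

Highest profit per m first: SKU-106 230 > SKU-117 190 > SKU-124 120 > SKU-123 100 > SKU-114 90 > SKU-119 50.
Give SKU-106 18 to hit its cap of 18 — 20 left.
SKU-117 takes 17 to reach its cap of 17 — 3 left.
SKU-124: +3 (room for 11) → 3. Pool exhausted.
Total = 190×17 + 230×18 + 120×3 = 7730.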